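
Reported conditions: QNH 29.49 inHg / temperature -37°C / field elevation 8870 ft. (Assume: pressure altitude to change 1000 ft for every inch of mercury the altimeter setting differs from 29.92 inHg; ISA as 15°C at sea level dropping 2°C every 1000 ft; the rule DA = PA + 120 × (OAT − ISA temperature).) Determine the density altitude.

Pressure altitude = 8870 + (29.92 − 29.49) × 1000 = 8870 + (+430) = 9300 ft.
ISA temperature at 9300 ft = 15 − 2 × (9300/1000) = -3.6°C.
ISA deviation = -37 − (-3.6) = -33.4°C.
Density altitude = 9300 + 120 × (-33.4) = 5292 ft.

5292 ft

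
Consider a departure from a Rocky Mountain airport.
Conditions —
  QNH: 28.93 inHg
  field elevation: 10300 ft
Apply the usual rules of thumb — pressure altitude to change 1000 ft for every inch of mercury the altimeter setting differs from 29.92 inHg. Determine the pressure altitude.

Pressure correction = (29.92 − 28.93) × 1000 = +990 ft.
Pressure altitude = 10300 + (+990) = 11290 ft.

11290 ft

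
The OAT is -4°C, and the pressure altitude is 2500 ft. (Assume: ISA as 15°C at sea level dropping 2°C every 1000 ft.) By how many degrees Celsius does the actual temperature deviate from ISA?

ISA-14°C

ISA temperature at 2500 ft = 15 − 2 × (2500/1000) = 10°C.
Deviation = OAT − ISA = -4 − 10 = -14°C.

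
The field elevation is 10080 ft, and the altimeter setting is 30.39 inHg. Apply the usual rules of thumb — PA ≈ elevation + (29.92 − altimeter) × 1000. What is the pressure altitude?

9610 ft

Pressure correction = (29.92 − 30.39) × 1000 = -470 ft.
Pressure altitude = 10080 + (-470) = 9610 ft.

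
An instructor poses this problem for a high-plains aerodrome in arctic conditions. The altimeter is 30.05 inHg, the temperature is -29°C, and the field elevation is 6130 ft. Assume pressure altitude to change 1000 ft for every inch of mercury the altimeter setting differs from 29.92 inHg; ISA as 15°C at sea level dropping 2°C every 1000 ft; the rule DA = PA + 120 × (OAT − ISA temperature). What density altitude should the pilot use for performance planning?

2160 ft

Pressure altitude = 6130 + (29.92 − 30.05) × 1000 = 6130 + (-130) = 6000 ft.
ISA temperature at 6000 ft = 15 − 2 × (6000/1000) = 3°C.
ISA deviation = -29 − 3 = -32°C.
Density altitude = 6000 + 120 × (-32) = 2160 ft.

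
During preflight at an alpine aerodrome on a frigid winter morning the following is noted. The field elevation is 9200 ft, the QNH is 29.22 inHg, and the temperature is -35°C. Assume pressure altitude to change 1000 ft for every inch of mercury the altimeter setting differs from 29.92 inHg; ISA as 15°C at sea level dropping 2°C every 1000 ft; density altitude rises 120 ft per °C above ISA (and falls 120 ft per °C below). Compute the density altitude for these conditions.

6276 ft

Pressure altitude = 9200 + (29.92 − 29.22) × 1000 = 9200 + (+700) = 9900 ft.
ISA temperature at 9900 ft = 15 − 2 × (9900/1000) = -4.8°C.
ISA deviation = -35 − (-4.8) = -30.2°C.
Density altitude = 9900 + 120 × (-30.2) = 6276 ft.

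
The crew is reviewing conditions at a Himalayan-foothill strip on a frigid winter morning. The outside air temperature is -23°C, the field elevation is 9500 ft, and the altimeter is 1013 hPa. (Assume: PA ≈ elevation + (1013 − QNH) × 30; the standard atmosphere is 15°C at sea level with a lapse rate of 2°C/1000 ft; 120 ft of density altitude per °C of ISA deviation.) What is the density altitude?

Pressure altitude = 9500 + (1013 − 1013) × 30 = 9500 + (0) = 9500 ft.
ISA temperature at 9500 ft = 15 − 2 × (9500/1000) = -4°C.
ISA deviation = -23 − (-4) = -19°C.
Density altitude = 9500 + 120 × (-19) = 7220 ft.

7220 ft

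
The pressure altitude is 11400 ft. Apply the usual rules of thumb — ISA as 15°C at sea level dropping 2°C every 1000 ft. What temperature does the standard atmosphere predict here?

ISA temperature = 15 − 2 × (11400/1000) = 15 − 22.8 = -7.8°C.

-7.8°C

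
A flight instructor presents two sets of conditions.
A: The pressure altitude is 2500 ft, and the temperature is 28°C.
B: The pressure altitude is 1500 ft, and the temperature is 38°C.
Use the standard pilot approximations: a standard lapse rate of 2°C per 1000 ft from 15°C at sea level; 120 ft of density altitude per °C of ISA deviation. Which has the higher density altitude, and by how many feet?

A by 40 ft

A: ISA temp = 10°C, deviation +18°C, DA = 2500 + 120 × 18 = 4660 ft.
B: ISA temp = 12°C, deviation +26°C, DA = 1500 + 120 × 26 = 4620 ft.
A is higher by 4660 − 4620 = 40 ft.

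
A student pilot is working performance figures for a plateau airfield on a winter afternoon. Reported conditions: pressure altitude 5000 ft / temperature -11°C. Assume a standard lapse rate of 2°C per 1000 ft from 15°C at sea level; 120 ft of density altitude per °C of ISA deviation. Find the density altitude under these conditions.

3080 ft

ISA temperature at 5000 ft = 15 − 2 × (5000/1000) = 5°C.
ISA deviation = -11 − 5 = -16°C.
Density altitude = 5000 + 120 × (-16) = 5000 + (-1920) = 3080 ft.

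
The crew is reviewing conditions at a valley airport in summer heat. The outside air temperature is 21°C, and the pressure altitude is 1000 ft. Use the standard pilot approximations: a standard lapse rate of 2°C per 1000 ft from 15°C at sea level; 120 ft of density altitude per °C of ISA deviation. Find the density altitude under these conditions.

ISA temperature at 1000 ft = 15 − 2 × (1000/1000) = 13°C.
ISA deviation = 21 − 13 = +8°C.
Density altitude = 1000 + 120 × (8) = 1000 + (+960) = 1960 ft.

1960 ft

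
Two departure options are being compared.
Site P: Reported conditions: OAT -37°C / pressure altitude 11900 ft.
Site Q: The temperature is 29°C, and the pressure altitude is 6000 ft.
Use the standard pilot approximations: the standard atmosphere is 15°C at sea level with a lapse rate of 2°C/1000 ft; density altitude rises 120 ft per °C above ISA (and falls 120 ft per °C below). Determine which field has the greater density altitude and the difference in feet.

Site P: ISA temp = -8.8°C, deviation -28.2°C, DA = 11900 + 120 × (-28.2) = 8516 ft.
Site Q: ISA temp = 3°C, deviation +26°C, DA = 6000 + 120 × 26 = 9120 ft.
Site Q is higher by 9120 − 8516 = 604 ft.

Site Q by 604 ft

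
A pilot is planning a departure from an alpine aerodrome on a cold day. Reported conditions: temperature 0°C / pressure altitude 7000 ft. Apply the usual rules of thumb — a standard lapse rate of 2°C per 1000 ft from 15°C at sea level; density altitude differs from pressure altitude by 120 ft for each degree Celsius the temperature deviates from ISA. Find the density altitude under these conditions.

6880 ft

ISA temperature at 7000 ft = 15 − 2 × (7000/1000) = 1°C.
ISA deviation = 0 − 1 = -1°C.
Density altitude = 7000 + 120 × (-1) = 7000 + (-120) = 6880 ft.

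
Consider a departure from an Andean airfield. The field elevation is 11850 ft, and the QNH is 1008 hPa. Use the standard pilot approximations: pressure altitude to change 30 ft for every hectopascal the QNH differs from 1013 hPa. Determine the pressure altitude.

Pressure correction = (1013 − 1008) × 30 = +150 ft.
Pressure altitude = 11850 + (+150) = 12000 ft.

12000 ft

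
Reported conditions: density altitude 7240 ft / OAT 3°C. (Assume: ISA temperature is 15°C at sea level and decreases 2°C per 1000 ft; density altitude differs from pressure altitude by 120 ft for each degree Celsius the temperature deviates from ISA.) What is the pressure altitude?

DA = PA + 120 × (OAT − (15 − 2·PA/1000)) = PA + 120·OAT − 1800 + 0.24·PA = 1.24·PA + 120·OAT − 1800.
So 1.24·PA = 7240 − 120 × 3 + 1800 = 8680.
PA = 8680 / 1.24 = 7000 ft.

7000 ft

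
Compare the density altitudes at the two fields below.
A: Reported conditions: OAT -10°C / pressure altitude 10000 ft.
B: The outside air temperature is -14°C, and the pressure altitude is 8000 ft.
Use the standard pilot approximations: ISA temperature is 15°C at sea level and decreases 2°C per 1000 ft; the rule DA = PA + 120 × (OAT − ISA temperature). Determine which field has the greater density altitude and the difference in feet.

A by 2960 ft

A: ISA temp = -5°C, deviation -5°C, DA = 10000 + 120 × (-5) = 9400 ft.
B: ISA temp = -1°C, deviation -13°C, DA = 8000 + 120 × (-13) = 6440 ft.
A is higher by 9400 − 6440 = 2960 ft.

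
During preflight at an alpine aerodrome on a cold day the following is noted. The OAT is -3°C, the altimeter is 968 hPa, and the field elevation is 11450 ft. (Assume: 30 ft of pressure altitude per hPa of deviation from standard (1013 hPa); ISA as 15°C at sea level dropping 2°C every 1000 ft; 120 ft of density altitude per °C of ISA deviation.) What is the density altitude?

13712 ft

Pressure altitude = 11450 + (1013 − 968) × 30 = 11450 + (+1350) = 12800 ft.
ISA temperature at 12800 ft = 15 − 2 × (12800/1000) = -10.6°C.
ISA deviation = -3 − (-10.6) = +7.6°C.
Density altitude = 12800 + 120 × (7.6) = 13712 ft.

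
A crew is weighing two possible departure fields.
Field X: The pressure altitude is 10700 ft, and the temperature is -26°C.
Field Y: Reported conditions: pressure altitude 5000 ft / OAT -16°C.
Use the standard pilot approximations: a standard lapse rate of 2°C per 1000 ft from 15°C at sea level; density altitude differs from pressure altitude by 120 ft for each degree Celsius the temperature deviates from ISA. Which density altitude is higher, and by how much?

Field X by 5868 ft

Field X: ISA temp = -6.4°C, deviation -19.6°C, DA = 10700 + 120 × (-19.6) = 8348 ft.
Field Y: ISA temp = 5°C, deviation -21°C, DA = 5000 + 120 × (-21) = 2480 ft.
Field X is higher by 8348 − 2480 = 5868 ft.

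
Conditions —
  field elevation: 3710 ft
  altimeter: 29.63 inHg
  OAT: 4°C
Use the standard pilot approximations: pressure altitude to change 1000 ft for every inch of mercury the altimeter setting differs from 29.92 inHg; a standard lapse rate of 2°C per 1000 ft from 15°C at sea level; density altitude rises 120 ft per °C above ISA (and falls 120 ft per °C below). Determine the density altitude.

Pressure altitude = 3710 + (29.92 − 29.63) × 1000 = 3710 + (+290) = 4000 ft.
ISA temperature at 4000 ft = 15 − 2 × (4000/1000) = 7°C.
ISA deviation = 4 − 7 = -3°C.
Density altitude = 4000 + 120 × (-3) = 3640 ft.

3640 ft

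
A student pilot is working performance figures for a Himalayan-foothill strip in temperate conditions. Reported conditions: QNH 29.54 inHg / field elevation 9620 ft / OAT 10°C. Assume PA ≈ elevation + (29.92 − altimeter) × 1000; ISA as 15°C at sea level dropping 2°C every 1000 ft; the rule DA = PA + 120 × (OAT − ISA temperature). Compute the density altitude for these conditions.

11800 ft

Pressure altitude = 9620 + (29.92 − 29.54) × 1000 = 9620 + (+380) = 10000 ft.
ISA temperature at 10000 ft = 15 − 2 × (10000/1000) = -5°C.
ISA deviation = 10 − (-5) = +15°C.
Density altitude = 10000 + 120 × (15) = 11800 ft.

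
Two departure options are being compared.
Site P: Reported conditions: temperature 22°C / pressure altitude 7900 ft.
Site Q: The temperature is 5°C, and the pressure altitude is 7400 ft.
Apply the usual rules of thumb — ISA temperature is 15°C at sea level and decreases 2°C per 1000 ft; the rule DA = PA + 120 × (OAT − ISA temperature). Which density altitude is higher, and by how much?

Site P: ISA temp = -0.8°C, deviation +22.8°C, DA = 7900 + 120 × 22.8 = 10636 ft.
Site Q: ISA temp = 0.2°C, deviation +4.8°C, DA = 7400 + 120 × 4.8 = 7976 ft.
Site P is higher by 10636 − 7976 = 2660 ft.

Site P by 2660 ft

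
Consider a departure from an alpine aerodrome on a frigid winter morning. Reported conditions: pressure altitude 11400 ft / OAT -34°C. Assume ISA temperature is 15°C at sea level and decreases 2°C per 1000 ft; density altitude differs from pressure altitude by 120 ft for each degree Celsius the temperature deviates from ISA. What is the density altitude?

8256 ft

ISA temperature at 11400 ft = 15 − 2 × (11400/1000) = -7.8°C.
ISA deviation = -34 − (-7.8) = -26.2°C.
Density altitude = 11400 + 120 × (-26.2) = 11400 + (-3144) = 8256 ft.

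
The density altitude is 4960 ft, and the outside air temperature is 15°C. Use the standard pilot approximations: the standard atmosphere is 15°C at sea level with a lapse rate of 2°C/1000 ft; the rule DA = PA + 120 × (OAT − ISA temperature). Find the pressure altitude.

DA = PA + 120 × (OAT − (15 − 2·PA/1000)) = PA + 120·OAT − 1800 + 0.24·PA = 1.24·PA + 120·OAT − 1800.
So 1.24·PA = 4960 − 120 × 15 + 1800 = 4960.
PA = 4960 / 1.24 = 4000 ft.

4000 ft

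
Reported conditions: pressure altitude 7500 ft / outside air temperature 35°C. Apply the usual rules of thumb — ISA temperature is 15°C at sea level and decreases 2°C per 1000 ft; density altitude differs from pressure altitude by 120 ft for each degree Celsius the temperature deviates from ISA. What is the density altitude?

ISA temperature at 7500 ft = 15 − 2 × (7500/1000) = 0°C.
ISA deviation = 35 − 0 = +35°C.
Density altitude = 7500 + 120 × (35) = 7500 + (+4200) = 11700 ft.

11700 ft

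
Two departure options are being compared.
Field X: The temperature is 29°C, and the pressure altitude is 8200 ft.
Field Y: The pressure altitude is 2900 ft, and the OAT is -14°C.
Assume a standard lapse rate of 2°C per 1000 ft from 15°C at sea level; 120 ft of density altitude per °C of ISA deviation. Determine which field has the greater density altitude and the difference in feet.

Field X by 11732 ft

Field X: ISA temp = -1.4°C, deviation +30.4°C, DA = 8200 + 120 × 30.4 = 11848 ft.
Field Y: ISA temp = 9.2°C, deviation -23.2°C, DA = 2900 + 120 × (-23.2) = 116 ft.
Field X is higher by 11848 − 116 = 11732 ft.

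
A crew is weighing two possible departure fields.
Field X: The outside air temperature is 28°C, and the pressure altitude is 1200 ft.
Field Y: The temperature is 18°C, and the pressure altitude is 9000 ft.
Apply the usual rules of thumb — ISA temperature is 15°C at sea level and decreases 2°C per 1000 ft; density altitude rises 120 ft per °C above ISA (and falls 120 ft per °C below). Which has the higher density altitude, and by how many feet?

Field X: ISA temp = 12.6°C, deviation +15.4°C, DA = 1200 + 120 × 15.4 = 3048 ft.
Field Y: ISA temp = -3°C, deviation +21°C, DA = 9000 + 120 × 21 = 11520 ft.
Field Y is higher by 11520 − 3048 = 8472 ft.

Field Y by 8472 ft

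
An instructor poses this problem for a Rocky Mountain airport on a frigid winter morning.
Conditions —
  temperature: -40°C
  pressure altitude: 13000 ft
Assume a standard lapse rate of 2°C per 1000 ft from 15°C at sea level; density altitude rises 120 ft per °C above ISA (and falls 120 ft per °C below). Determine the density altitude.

ISA temperature at 13000 ft = 15 − 2 × (13000/1000) = -11°C.
ISA deviation = -40 − (-11) = -29°C.
Density altitude = 13000 + 120 × (-29) = 13000 + (-3480) = 9520 ft.

9520 ft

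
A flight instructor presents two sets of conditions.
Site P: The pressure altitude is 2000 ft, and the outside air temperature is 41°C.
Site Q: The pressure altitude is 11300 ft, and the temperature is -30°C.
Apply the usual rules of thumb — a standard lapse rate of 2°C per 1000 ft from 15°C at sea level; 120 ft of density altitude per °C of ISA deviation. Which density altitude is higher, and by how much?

Site P: ISA temp = 11°C, deviation +30°C, DA = 2000 + 120 × 30 = 5600 ft.
Site Q: ISA temp = -7.6°C, deviation -22.4°C, DA = 11300 + 120 × (-22.4) = 8612 ft.
Site Q is higher by 8612 − 5600 = 3012 ft.

Site Q by 3012 ft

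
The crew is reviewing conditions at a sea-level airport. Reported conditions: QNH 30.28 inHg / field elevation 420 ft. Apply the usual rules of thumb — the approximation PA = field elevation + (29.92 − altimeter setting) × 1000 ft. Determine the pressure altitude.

Pressure correction = (29.92 − 30.28) × 1000 = -360 ft.
Pressure altitude = 420 + (-360) = 60 ft.

60 ft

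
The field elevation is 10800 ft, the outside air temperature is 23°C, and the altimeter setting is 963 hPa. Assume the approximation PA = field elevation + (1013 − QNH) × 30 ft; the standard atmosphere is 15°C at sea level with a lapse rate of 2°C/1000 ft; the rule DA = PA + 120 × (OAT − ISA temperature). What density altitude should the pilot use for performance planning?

16212 ft

Pressure altitude = 10800 + (1013 − 963) × 30 = 10800 + (+1500) = 12300 ft.
ISA temperature at 12300 ft = 15 − 2 × (12300/1000) = -9.6°C.
ISA deviation = 23 − (-9.6) = +32.6°C.
Density altitude = 12300 + 120 × (32.6) = 16212 ft.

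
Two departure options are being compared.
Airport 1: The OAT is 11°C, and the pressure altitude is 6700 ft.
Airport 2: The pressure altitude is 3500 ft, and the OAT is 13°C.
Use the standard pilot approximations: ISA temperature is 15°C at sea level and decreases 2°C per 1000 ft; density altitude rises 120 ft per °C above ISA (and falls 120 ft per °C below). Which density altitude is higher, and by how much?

Airport 1 by 3728 ft

Airport 1: ISA temp = 1.6°C, deviation +9.4°C, DA = 6700 + 120 × 9.4 = 7828 ft.
Airport 2: ISA temp = 8°C, deviation +5°C, DA = 3500 + 120 × 5 = 4100 ft.
Airport 1 is higher by 7828 − 4100 = 3728 ft.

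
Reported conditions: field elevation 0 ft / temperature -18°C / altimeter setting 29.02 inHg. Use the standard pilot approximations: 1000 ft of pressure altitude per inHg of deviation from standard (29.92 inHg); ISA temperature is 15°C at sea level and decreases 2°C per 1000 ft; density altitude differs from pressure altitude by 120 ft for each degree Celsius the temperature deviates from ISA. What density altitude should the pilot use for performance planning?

-2844 ft

Pressure altitude = 0 + (29.92 − 29.02) × 1000 = 0 + (+900) = 900 ft.
ISA temperature at 900 ft = 15 − 2 × (900/1000) = 13.2°C.
ISA deviation = -18 − 13.2 = -31.2°C.
Density altitude = 900 + 120 × (-31.2) = -2844 ft.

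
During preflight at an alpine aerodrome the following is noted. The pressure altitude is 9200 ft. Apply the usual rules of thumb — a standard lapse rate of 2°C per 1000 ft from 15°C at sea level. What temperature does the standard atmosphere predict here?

-3.4°C

ISA temperature = 15 − 2 × (9200/1000) = 15 − 18.4 = -3.4°C.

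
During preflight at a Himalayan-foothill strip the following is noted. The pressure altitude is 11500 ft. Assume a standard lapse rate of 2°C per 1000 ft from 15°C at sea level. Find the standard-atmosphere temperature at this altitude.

-8°C

ISA temperature = 15 − 2 × (11500/1000) = 15 − 23 = -8°C.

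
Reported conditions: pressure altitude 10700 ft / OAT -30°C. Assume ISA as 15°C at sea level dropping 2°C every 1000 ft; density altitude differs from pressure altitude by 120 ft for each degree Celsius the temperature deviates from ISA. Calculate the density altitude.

ISA temperature at 10700 ft = 15 − 2 × (10700/1000) = -6.4°C.
ISA deviation = -30 − (-6.4) = -23.6°C.
Density altitude = 10700 + 120 × (-23.6) = 10700 + (-2832) = 7868 ft.

7868 ft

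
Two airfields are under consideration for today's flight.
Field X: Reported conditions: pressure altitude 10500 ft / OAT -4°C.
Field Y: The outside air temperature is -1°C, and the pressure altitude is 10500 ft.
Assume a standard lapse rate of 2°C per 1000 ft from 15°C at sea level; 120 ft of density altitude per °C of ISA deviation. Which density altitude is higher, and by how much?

Field X: ISA temp = -6°C, deviation +2°C, DA = 10500 + 120 × 2 = 10740 ft.
Field Y: ISA temp = -6°C, deviation +5°C, DA = 10500 + 120 × 5 = 11100 ft.
Field Y is higher by 11100 − 10740 = 360 ft.

Field Y by 360 ft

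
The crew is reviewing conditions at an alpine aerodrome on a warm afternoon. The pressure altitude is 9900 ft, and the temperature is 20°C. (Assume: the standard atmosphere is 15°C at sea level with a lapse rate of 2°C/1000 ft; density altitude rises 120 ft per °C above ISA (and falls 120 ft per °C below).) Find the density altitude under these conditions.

12876 ft

ISA temperature at 9900 ft = 15 − 2 × (9900/1000) = -4.8°C.
ISA deviation = 20 − (-4.8) = +24.8°C.
Density altitude = 9900 + 120 × (24.8) = 9900 + (+2976) = 12876 ft.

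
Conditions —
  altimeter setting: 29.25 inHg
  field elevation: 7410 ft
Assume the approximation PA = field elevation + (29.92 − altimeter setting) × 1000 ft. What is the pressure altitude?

8080 ft

Pressure correction = (29.92 − 29.25) × 1000 = +670 ft.
Pressure altitude = 7410 + (+670) = 8080 ft.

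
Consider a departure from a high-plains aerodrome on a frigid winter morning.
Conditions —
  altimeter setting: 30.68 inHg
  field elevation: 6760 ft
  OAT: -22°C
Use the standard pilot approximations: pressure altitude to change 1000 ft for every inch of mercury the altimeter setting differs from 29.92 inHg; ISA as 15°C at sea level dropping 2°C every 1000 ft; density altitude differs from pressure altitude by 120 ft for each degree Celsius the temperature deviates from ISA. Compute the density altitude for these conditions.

Pressure altitude = 6760 + (29.92 − 30.68) × 1000 = 6760 + (-760) = 6000 ft.
ISA temperature at 6000 ft = 15 − 2 × (6000/1000) = 3°C.
ISA deviation = -22 − 3 = -25°C.
Density altitude = 6000 + 120 × (-25) = 3000 ft.

3000 ft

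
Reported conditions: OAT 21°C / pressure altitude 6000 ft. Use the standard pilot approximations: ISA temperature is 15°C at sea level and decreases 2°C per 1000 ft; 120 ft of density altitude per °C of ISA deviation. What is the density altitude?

ISA temperature at 6000 ft = 15 − 2 × (6000/1000) = 3°C.
ISA deviation = 21 − 3 = +18°C.
Density altitude = 6000 + 120 × (18) = 6000 + (+2160) = 8160 ft.

8160 ft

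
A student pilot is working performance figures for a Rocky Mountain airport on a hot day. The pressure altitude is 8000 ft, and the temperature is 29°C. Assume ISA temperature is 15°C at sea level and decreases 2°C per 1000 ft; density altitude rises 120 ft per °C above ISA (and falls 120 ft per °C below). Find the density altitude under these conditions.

ISA temperature at 8000 ft = 15 − 2 × (8000/1000) = -1°C.
ISA deviation = 29 − (-1) = +30°C.
Density altitude = 8000 + 120 × (30) = 8000 + (+3600) = 11600 ft.

11600 ft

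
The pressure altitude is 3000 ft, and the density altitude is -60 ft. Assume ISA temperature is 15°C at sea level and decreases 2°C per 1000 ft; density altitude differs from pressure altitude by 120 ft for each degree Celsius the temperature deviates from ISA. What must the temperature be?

-16.5°C

Density altitude − pressure altitude = -60 − 3000 = -3060 ft.
At 120 ft/°C that is an ISA deviation of -3060/120 = -25.5°C.
ISA temperature at 3000 ft = 15 − 2 × (3000/1000) = 9°C.
OAT = ISA + deviation = 9 + (-25.5) = -16.5°C.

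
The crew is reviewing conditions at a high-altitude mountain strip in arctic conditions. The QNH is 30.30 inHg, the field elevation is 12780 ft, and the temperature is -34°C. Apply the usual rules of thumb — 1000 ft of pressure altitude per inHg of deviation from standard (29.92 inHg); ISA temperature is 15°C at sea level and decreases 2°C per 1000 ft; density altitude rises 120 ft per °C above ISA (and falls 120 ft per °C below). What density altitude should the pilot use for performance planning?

Pressure altitude = 12780 + (29.92 − 30.30) × 1000 = 12780 + (-380) = 12400 ft.
ISA temperature at 12400 ft = 15 − 2 × (12400/1000) = -9.8°C.
ISA deviation = -34 − (-9.8) = -24.2°C.
Density altitude = 12400 + 120 × (-24.2) = 9496 ft.

9496 ft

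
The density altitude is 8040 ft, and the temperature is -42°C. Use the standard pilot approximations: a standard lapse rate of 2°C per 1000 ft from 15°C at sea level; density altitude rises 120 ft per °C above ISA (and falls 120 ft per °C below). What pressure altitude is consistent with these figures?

12000 ft

DA = PA + 120 × (OAT − (15 − 2·PA/1000)) = PA + 120·OAT − 1800 + 0.24·PA = 1.24·PA + 120·OAT − 1800.
So 1.24·PA = 8040 − 120 × (-42) + 1800 = 14880.
PA = 14880 / 1.24 = 12000 ft.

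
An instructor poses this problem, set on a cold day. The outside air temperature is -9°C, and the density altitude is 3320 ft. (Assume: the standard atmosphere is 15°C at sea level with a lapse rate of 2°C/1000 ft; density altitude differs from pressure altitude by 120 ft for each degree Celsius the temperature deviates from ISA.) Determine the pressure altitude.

5000 ft

DA = PA + 120 × (OAT − (15 − 2·PA/1000)) = PA + 120·OAT − 1800 + 0.24·PA = 1.24·PA + 120·OAT − 1800.
So 1.24·PA = 3320 − 120 × (-9) + 1800 = 6200.
PA = 6200 / 1.24 = 5000 ft.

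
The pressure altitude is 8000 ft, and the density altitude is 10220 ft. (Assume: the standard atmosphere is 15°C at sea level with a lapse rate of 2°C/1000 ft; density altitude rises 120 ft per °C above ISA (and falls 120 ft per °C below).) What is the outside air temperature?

Density altitude − pressure altitude = 10220 − 8000 = +2220 ft.
At 120 ft/°C that is an ISA deviation of 2220/120 = +18.5°C.
ISA temperature at 8000 ft = 15 − 2 × (8000/1000) = -1°C.
OAT = ISA + deviation = -1 + (+18.5) = 17.5°C.

17.5°C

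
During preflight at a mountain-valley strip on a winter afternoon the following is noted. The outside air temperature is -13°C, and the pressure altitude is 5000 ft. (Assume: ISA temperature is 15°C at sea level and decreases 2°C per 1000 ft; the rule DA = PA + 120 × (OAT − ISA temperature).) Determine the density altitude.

2840 ft

ISA temperature at 5000 ft = 15 − 2 × (5000/1000) = 5°C.
ISA deviation = -13 − 5 = -18°C.
Density altitude = 5000 + 120 × (-18) = 5000 + (-2160) = 2840 ft.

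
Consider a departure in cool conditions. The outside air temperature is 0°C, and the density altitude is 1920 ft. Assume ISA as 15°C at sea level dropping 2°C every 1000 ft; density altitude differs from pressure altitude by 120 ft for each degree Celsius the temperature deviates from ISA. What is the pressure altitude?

DA = PA + 120 × (OAT − (15 − 2·PA/1000)) = PA + 120·OAT − 1800 + 0.24·PA = 1.24·PA + 120·OAT − 1800.
So 1.24·PA = 1920 − 120 × 0 + 1800 = 3720.
PA = 3720 / 1.24 = 3000 ft.

3000 ft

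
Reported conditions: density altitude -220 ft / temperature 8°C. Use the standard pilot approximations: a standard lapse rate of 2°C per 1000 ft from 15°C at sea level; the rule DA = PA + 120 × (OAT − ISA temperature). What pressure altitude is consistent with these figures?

500 ft

DA = PA + 120 × (OAT − (15 − 2·PA/1000)) = PA + 120·OAT − 1800 + 0.24·PA = 1.24·PA + 120·OAT − 1800.
So 1.24·PA = -220 − 120 × 8 + 1800 = 620.
PA = 620 / 1.24 = 500 ft.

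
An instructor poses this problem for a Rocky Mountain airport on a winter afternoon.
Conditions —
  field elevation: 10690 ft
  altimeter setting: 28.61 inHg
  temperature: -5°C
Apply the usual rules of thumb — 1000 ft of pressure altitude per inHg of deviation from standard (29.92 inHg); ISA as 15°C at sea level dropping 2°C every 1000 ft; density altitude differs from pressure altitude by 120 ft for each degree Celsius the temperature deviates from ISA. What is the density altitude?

12480 ft

Pressure altitude = 10690 + (29.92 − 28.61) × 1000 = 10690 + (+1310) = 12000 ft.
ISA temperature at 12000 ft = 15 − 2 × (12000/1000) = -9°C.
ISA deviation = -5 − (-9) = +4°C.
Density altitude = 12000 + 120 × (4) = 12480 ft.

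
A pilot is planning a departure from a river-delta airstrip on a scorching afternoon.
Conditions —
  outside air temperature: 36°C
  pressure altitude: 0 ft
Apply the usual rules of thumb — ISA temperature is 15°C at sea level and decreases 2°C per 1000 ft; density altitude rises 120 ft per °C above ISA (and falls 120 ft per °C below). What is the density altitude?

ISA temperature at 0 ft = 15 − 2 × (0/1000) = 15°C.
ISA deviation = 36 − 15 = +21°C.
Density altitude = 0 + 120 × (21) = 0 + (+2520) = 2520 ft.

2520 ft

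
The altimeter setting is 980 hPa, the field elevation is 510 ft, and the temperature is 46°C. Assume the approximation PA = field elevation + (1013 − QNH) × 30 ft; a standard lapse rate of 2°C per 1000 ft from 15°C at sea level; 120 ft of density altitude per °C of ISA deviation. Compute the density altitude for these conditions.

5580 ft

Pressure altitude = 510 + (1013 − 980) × 30 = 510 + (+990) = 1500 ft.
ISA temperature at 1500 ft = 15 − 2 × (1500/1000) = 12°C.
ISA deviation = 46 − 12 = +34°C.
Density altitude = 1500 + 120 × (34) = 5580 ft.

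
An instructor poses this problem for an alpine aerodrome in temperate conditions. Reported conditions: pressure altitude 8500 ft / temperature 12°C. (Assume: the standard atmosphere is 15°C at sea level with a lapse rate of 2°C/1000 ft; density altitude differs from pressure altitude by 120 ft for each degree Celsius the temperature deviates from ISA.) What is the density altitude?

ISA temperature at 8500 ft = 15 − 2 × (8500/1000) = -2°C.
ISA deviation = 12 − (-2) = +14°C.
Density altitude = 8500 + 120 × (14) = 8500 + (+1680) = 10180 ft.

10180 ft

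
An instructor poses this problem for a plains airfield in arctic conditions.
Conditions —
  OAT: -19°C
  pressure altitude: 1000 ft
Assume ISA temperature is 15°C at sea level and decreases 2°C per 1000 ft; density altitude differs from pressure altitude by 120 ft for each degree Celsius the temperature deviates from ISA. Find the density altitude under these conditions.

-2840 ft

ISA temperature at 1000 ft = 15 − 2 × (1000/1000) = 13°C.
ISA deviation = -19 − 13 = -32°C.
Density altitude = 1000 + 120 × (-32) = 1000 + (-3840) = -2840 ft.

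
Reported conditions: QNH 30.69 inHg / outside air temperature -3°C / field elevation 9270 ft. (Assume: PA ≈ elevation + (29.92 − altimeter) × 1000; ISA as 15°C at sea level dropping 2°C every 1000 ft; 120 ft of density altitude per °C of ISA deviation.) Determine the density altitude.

Pressure altitude = 9270 + (29.92 − 30.69) × 1000 = 9270 + (-770) = 8500 ft.
ISA temperature at 8500 ft = 15 − 2 × (8500/1000) = -2°C.
ISA deviation = -3 − (-2) = -1°C.
Density altitude = 8500 + 120 × (-1) = 8380 ft.

8380 ft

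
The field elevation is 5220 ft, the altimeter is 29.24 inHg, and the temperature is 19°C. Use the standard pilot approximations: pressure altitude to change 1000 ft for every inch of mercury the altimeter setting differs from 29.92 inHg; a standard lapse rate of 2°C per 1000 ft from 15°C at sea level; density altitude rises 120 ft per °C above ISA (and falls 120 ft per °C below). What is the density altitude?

Pressure altitude = 5220 + (29.92 − 29.24) × 1000 = 5220 + (+680) = 5900 ft.
ISA temperature at 5900 ft = 15 − 2 × (5900/1000) = 3.2°C.
ISA deviation = 19 − 3.2 = +15.8°C.
Density altitude = 5900 + 120 × (15.8) = 7796 ft.

7796 ft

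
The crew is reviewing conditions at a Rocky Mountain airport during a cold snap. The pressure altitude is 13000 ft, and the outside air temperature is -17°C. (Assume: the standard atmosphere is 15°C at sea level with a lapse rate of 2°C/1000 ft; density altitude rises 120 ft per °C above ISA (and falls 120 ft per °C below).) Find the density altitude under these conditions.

ISA temperature at 13000 ft = 15 − 2 × (13000/1000) = -11°C.
ISA deviation = -17 − (-11) = -6°C.
Density altitude = 13000 + 120 × (-6) = 13000 + (-720) = 12280 ft.

12280 ft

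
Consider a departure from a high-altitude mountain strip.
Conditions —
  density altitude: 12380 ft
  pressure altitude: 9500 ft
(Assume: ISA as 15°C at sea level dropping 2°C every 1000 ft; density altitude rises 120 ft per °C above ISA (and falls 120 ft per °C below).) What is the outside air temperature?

Density altitude − pressure altitude = 12380 − 9500 = +2880 ft.
At 120 ft/°C that is an ISA deviation of 2880/120 = +24°C.
ISA temperature at 9500 ft = 15 − 2 × (9500/1000) = -4°C.
OAT = ISA + deviation = -4 + (+24) = 20°C.

20°C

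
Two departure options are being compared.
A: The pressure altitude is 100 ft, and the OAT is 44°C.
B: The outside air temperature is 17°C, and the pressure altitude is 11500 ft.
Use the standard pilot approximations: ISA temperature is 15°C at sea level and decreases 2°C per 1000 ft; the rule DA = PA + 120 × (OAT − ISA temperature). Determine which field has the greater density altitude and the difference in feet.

A: ISA temp = 14.8°C, deviation +29.2°C, DA = 100 + 120 × 29.2 = 3604 ft.
B: ISA temp = -8°C, deviation +25°C, DA = 11500 + 120 × 25 = 14500 ft.
B is higher by 14500 − 3604 = 10896 ft.

B by 10896 ft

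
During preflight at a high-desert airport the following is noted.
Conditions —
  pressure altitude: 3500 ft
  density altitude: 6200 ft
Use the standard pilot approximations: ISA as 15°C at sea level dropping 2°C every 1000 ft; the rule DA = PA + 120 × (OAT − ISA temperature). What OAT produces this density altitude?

Density altitude − pressure altitude = 6200 − 3500 = +2700 ft.
At 120 ft/°C that is an ISA deviation of 2700/120 = +22.5°C.
ISA temperature at 3500 ft = 15 − 2 × (3500/1000) = 8°C.
OAT = ISA + deviation = 8 + (+22.5) = 30.5°C.

30.5°C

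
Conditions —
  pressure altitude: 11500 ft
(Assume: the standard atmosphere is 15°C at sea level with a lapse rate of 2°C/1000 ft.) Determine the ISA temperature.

-8°C

ISA temperature = 15 − 2 × (11500/1000) = 15 − 23 = -8°C.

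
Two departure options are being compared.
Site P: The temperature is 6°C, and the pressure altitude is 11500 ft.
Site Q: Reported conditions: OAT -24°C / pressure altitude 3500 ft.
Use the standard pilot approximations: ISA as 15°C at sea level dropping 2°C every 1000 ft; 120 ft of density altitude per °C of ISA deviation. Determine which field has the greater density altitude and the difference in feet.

Site P by 13520 ft

Site P: ISA temp = -8°C, deviation +14°C, DA = 11500 + 120 × 14 = 13180 ft.
Site Q: ISA temp = 8°C, deviation -32°C, DA = 3500 + 120 × (-32) = -340 ft.
Site P is higher by 13180 − (-340) = 13520 ft.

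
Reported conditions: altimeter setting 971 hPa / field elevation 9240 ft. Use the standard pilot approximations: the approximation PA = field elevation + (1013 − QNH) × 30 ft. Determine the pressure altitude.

Pressure correction = (1013 − 971) × 30 = +1260 ft.
Pressure altitude = 9240 + (+1260) = 10500 ft.

10500 ft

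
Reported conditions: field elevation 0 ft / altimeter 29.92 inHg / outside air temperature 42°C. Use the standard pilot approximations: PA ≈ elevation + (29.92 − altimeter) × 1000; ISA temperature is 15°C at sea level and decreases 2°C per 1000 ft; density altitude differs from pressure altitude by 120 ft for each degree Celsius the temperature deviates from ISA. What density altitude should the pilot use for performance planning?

Pressure altitude = 0 + (29.92 − 29.92) × 1000 = 0 + (0) = 0 ft.
ISA temperature at 0 ft = 15 − 2 × (0/1000) = 15°C.
ISA deviation = 42 − 15 = +27°C.
Density altitude = 0 + 120 × (27) = 3240 ft.

3240 ft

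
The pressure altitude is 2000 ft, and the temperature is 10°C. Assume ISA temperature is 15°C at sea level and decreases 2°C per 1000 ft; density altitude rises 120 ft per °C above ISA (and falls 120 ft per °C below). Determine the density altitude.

1880 ft

ISA temperature at 2000 ft = 15 − 2 × (2000/1000) = 11°C.
ISA deviation = 10 − 11 = -1°C.
Density altitude = 2000 + 120 × (-1) = 2000 + (-120) = 1880 ft.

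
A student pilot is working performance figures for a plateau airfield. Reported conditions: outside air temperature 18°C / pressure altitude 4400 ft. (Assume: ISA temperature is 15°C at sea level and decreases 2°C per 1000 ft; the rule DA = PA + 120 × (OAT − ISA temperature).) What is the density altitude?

ISA temperature at 4400 ft = 15 − 2 × (4400/1000) = 6.2°C.
ISA deviation = 18 − 6.2 = +11.8°C.
Density altitude = 4400 + 120 × (11.8) = 4400 + (+1416) = 5816 ft.

5816 ft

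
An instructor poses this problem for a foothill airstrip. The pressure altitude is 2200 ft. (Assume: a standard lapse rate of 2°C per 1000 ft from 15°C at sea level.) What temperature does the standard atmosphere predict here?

ISA temperature = 15 − 2 × (2200/1000) = 15 − 4.4 = 10.6°C.

10.6°C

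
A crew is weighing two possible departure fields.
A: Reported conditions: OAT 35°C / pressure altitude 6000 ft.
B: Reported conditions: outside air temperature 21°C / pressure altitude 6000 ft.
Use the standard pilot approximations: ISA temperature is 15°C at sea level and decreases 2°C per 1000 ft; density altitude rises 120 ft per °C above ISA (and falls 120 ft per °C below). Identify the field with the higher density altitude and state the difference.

A by 1680 ft

A: ISA temp = 3°C, deviation +32°C, DA = 6000 + 120 × 32 = 9840 ft.
B: ISA temp = 3°C, deviation +18°C, DA = 6000 + 120 × 18 = 8160 ft.
A is higher by 9840 − 8160 = 1680 ft.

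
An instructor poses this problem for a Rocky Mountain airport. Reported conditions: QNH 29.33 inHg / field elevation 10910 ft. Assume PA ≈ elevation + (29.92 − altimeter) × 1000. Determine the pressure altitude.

11500 ft

Pressure correction = (29.92 − 29.33) × 1000 = +590 ft.
Pressure altitude = 10910 + (+590) = 11500 ft.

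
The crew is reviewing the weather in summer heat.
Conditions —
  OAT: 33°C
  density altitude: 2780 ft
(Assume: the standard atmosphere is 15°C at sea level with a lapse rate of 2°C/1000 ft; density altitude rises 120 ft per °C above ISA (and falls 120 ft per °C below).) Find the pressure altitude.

DA = PA + 120 × (OAT − (15 − 2·PA/1000)) = PA + 120·OAT − 1800 + 0.24·PA = 1.24·PA + 120·OAT − 1800.
So 1.24·PA = 2780 − 120 × 33 + 1800 = 620.
PA = 620 / 1.24 = 500 ft.

500 ft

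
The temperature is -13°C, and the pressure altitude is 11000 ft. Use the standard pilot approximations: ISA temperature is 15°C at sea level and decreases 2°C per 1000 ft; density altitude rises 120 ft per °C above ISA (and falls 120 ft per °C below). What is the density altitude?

ISA temperature at 11000 ft = 15 − 2 × (11000/1000) = -7°C.
ISA deviation = -13 − (-7) = -6°C.
Density altitude = 11000 + 120 × (-6) = 11000 + (-720) = 10280 ft.

10280 ft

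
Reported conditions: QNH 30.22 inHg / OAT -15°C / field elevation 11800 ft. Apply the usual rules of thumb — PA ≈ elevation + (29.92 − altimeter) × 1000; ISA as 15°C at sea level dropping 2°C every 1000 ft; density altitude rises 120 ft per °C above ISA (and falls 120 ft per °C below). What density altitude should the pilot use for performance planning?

Pressure altitude = 11800 + (29.92 − 30.22) × 1000 = 11800 + (-300) = 11500 ft.
ISA temperature at 11500 ft = 15 − 2 × (11500/1000) = -8°C.
ISA deviation = -15 − (-8) = -7°C.
Density altitude = 11500 + 120 × (-7) = 10660 ft.

10660 ft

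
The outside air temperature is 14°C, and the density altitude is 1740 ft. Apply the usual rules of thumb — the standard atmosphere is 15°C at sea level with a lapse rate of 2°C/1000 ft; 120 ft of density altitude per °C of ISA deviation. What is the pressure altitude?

DA = PA + 120 × (OAT − (15 − 2·PA/1000)) = PA + 120·OAT − 1800 + 0.24·PA = 1.24·PA + 120·OAT − 1800.
So 1.24·PA = 1740 − 120 × 14 + 1800 = 1860.
PA = 1860 / 1.24 = 1500 ft.

1500 ft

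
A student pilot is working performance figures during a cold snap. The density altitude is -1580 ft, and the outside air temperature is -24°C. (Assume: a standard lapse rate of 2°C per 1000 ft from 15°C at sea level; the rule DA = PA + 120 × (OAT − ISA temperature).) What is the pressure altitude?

DA = PA + 120 × (OAT − (15 − 2·PA/1000)) = PA + 120·OAT − 1800 + 0.24·PA = 1.24·PA + 120·OAT − 1800.
So 1.24·PA = -1580 − 120 × (-24) + 1800 = 3100.
PA = 3100 / 1.24 = 2500 ft.

2500 ft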